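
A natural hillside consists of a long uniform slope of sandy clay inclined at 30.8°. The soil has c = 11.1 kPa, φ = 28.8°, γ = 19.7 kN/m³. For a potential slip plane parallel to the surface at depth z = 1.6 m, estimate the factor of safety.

For an infinite slope with a slip plane parallel to the surface (no pore pressure): FS = [c + γz cos²β tanφ] / [γz sinβ cosβ].
γz = 19.7·1.6 = 31.52 kN/m²
Numerator = 11.1 + 31.52·cos²30.8°·tan28.8° = 11.1 + 31.52·0.7378·0.5498 = 23.885 kPa
Denominator = 31.52·sin30.8°·cos30.8° = 31.52·0.5120·0.8590 = 13.863 kPa
FS = 23.885 / 13.863 = 1.723

FS = 1.72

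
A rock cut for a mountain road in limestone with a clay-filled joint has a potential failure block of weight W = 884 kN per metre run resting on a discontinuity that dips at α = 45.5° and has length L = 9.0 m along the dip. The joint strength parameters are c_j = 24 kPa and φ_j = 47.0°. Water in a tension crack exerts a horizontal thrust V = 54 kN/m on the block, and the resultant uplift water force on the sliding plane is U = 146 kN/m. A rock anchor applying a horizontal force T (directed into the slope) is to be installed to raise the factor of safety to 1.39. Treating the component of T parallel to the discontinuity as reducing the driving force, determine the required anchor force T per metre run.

T = 142 kN/m

Resolving forces along and normal to the sliding plane, with the horizontal anchor force T adding T·sinα to the effective normal force and T·cosα acting up the plane against the driving force:
FS = [c_jL + (W cosα − U − V sinα + T sinα) tanφ_j] / [W sinα + V cosα − T cosα]
Without the anchor: N' = 435.1 kN/m, driving T_d = 668.4 kN/m, resisting R = 24·9.0 + 435.1·tan47.0° = 682.6 kN/m, FS = 1.02.
Setting FS = 1.39 and solving for T:
1.39·(668.4 − T cos45.5°) = 682.6 + T sin45.5°·tan47.0°
T·(sin45.5°·tan47.0° + 1.39·cos45.5°) = 1.39·668.4 − 682.6
T·(0.7133·1.0724 + 1.39·0.7009) = 929.0 − 682.6 = 246.4
T·1.7391 = 246.4
T = 141.7 kN/m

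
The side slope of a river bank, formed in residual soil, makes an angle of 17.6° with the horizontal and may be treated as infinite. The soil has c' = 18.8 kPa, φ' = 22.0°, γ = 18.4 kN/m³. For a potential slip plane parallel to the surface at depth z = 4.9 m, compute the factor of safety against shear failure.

FS = 2.00

For an infinite slope with a slip plane parallel to the surface (no pore pressure): FS = [c' + γz cos²β tanφ'] / [γz sinβ cosβ].
γz = 18.4·4.9 = 90.16 kN/m²
Numerator = 18.8 + 90.16·cos²17.6°·tan22.0° = 18.8 + 90.16·0.9086·0.4040 = 51.897 kPa
Denominator = 90.16·sin17.6°·cos17.6° = 90.16·0.3024·0.9532 = 25.986 kPa
FS = 51.897 / 25.986 = 1.997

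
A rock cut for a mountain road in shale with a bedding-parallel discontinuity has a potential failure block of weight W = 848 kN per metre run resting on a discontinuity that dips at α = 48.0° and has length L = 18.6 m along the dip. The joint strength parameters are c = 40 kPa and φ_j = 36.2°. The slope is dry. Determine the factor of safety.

Resolving the block weight along and normal to the plane and applying the Mohr–Coulomb strength on the joint:
N' = W cosα = 848·cos48.0° = 567.4 kN/m
Driving force T = W sinα = 848·sin48.0° = 630.2 kN/m
Resisting force R = c·L + N'·tanφ_j = 40·18.6 + 567.4·tan36.2° = 744.0 + 415.3 = 1159.3 kN/m
FS = R / T = 1159.3 / 630.2 = 1.840

FS = 1.84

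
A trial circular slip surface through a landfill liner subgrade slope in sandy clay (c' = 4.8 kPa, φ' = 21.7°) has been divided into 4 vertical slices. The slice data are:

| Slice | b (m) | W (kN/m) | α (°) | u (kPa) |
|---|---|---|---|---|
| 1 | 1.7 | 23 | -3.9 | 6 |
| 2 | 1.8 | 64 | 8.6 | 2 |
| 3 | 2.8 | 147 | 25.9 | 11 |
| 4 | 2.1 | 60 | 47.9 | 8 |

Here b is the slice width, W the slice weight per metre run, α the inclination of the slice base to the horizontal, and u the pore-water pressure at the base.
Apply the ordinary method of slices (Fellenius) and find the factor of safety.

FS = 1.03

Ordinary method of slices: FS = Σ[c'·Δl_i + (W_i cosα_i − u_i·Δl_i)·tanφ'] / Σ W_i sinα_i, with Δl_i = b_i / cosα_i.
Slice 1: Δl = 1.7/cos(-3.9°) = 1.704 m; N'_1 = 23·cos(-3.9°) − 6·1.704 = 12.7; c'Δl = 8.18; W sinα = -1.6
Slice 2: Δl = 1.8/cos8.6° = 1.820 m; N'_2 = 64·cos8.6° − 2·1.820 = 59.6; c'Δl = 8.74; W sinα = 9.6
Slice 3: Δl = 2.8/cos25.9° = 3.113 m; N'_3 = 147·cos25.9° − 11·3.113 = 98.0; c'Δl = 14.94; W sinα = 64.2
Slice 4: Δl = 2.1/cos47.9° = 3.132 m; N'_4 = 60·cos47.9° − 8·3.132 = 15.2; c'Δl = 15.04; W sinα = 44.5
Σc'Δl = 46.9 kN/m; ΣN' = 185.5 kN/m; ΣW sinα = 116.7 kN/m
Resisting = 46.9 + 185.5·tan21.7° = 46.9 + 73.8 = 120.7 kN/m
FS = 120.7 / 116.7 = 1.034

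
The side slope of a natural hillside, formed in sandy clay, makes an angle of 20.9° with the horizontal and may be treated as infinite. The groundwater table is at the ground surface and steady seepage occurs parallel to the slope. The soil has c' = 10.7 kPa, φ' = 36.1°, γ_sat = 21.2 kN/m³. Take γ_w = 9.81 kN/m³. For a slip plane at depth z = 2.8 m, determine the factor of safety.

FS = 1.57

With seepage parallel to the slope and the water table at the surface, the effective normal stress on the slip plane uses the buoyant unit weight γ' = γ_sat − γ_w while the driving shear stress uses γ_sat:
FS = [c' + γ' z cos²β tanφ'] / [γ_sat z sinβ cosβ]
γ' = 21.2 − 9.81 = 11.39 kN/m³
Numerator = 10.7 + 11.39·2.8·cos²20.9°·tan36.1° = 10.7 + 11.39·2.8·0.8727·0.7292 = 30.996 kPa
Denominator = 21.2·2.8·sin20.9°·cos20.9° = 21.2·2.8·0.3567·0.9342 = 19.783 kPa
FS = 30.996 / 19.783 = 1.567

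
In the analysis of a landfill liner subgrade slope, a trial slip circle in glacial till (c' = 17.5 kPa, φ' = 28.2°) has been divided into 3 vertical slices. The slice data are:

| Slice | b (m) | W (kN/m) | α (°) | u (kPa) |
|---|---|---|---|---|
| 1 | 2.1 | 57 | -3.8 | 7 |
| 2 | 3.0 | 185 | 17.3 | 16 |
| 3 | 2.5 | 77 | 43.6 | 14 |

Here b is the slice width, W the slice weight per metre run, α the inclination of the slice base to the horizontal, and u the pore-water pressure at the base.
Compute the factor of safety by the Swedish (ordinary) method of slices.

Ordinary method of slices: FS = Σ[c'·Δl_i + (W_i cosα_i − u_i·Δl_i)·tanφ'] / Σ W_i sinα_i, with Δl_i = b_i / cosα_i.
Slice 1: Δl = 2.1/cos(-3.8°) = 2.105 m; N'_1 = 57·cos(-3.8°) − 7·2.105 = 42.1; c'Δl = 36.83; W sinα = -3.8
Slice 2: Δl = 3.0/cos17.3° = 3.142 m; N'_2 = 185·cos17.3° − 16·3.142 = 126.4; c'Δl = 54.99; W sinα = 55.0
Slice 3: Δl = 2.5/cos43.6° = 3.452 m; N'_3 = 77·cos43.6° − 14·3.452 = 7.4; c'Δl = 60.41; W sinα = 53.1
Σc'Δl = 152.2 kN/m; ΣN' = 175.9 kN/m; ΣW sinα = 104.3 kN/m
Resisting = 152.2 + 175.9·tan28.2° = 152.2 + 94.3 = 246.6 kN/m
FS = 246.6 / 104.3 = 2.363

FS = 2.36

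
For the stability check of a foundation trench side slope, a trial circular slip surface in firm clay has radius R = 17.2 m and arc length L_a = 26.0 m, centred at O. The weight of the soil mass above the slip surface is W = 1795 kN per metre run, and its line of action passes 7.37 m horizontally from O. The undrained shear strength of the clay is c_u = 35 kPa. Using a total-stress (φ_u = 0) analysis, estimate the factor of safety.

FS = 1.18

Taking moments about the centre O, the resisting moment is provided by the undrained shear strength acting along the arc:
M_R = c_u·L_a·R = 35·26.00·17.2 = 15652.0 kN·m/m
M_D = W·d = 1795·7.37 = 13229.1 kN·m/m
FS = M_R / M_D = 15652.0 / 13229.1 = 1.183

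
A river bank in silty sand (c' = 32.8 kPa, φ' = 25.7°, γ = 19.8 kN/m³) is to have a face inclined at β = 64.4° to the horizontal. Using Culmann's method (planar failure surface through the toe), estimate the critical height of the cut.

Culmann's analysis gives the critical failure plane at α_cr = (β + φ')/2 = (64.4 + 25.7)/2 = 45.1°, and the critical height
H_c = (4c'/γ) · sinβ cosφ' / [1 − cos(β − φ')]
    = (4·32.8/19.8) · sin64.4°·cos25.7° / [1 − cos(38.7°)]
    = 6.626 · 0.9018·0.9011 / [1 − 0.7804]
    = 6.626 · 0.8126 / 0.2196
    = 24.52 m

H_c = 24.52 m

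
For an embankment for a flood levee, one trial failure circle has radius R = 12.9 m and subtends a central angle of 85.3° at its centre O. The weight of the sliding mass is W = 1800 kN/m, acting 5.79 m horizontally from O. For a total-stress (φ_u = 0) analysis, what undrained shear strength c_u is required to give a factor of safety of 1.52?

FS = c_u·L_a·R / (W·d), so c_u = FS·W·d / (L_a·R).
Arc length L_a = R·θ = 12.9·(85.3°·π/180) = 12.9·1.4888 = 19.21 m
c_u = 1.52·1800·5.79 / (19.21·12.9) = 15841.4 / 247.75 = 63.94 kPa

c_u = 63.9 kPa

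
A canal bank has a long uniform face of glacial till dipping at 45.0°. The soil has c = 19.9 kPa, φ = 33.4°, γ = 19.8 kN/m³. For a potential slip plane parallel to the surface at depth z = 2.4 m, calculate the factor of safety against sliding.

For an infinite slope with a slip plane parallel to the surface (no pore pressure): FS = [c + γz cos²β tanφ] / [γz sinβ cosβ].
γz = 19.8·2.4 = 47.52 kN/m²
Numerator = 19.9 + 47.52·cos²45.0°·tan33.4° = 19.9 + 47.52·0.5000·0.6594 = 35.567 kPa
Denominator = 47.52·sin45.0°·cos45.0° = 47.52·0.7071·0.7071 = 23.760 kPa
FS = 35.567 / 23.760 = 1.497

FS = 1.50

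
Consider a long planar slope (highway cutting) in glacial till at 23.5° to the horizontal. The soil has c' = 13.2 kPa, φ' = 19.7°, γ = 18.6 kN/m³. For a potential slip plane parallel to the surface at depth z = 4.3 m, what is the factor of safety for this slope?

For an infinite slope with a slip plane parallel to the surface (no pore pressure): FS = [c' + γz cos²β tanφ'] / [γz sinβ cosβ].
γz = 18.6·4.3 = 79.98 kN/m²
Numerator = 13.2 + 79.98·cos²23.5°·tan19.7° = 13.2 + 79.98·0.8410·0.3581 = 37.284 kPa
Denominator = 79.98·sin23.5°·cos23.5° = 79.98·0.3987·0.9171 = 29.247 kPa
FS = 37.284 / 29.247 = 1.275

FS = 1.27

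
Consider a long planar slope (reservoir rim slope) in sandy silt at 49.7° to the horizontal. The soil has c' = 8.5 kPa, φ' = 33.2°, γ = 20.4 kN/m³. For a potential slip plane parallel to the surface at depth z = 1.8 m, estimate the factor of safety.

For an infinite slope with a slip plane parallel to the surface (no pore pressure): FS = [c' + γz cos²β tanφ'] / [γz sinβ cosβ].
γz = 20.4·1.8 = 36.72 kN/m²
Numerator = 8.5 + 36.72·cos²49.7°·tan33.2° = 8.5 + 36.72·0.4183·0.6544 = 18.552 kPa
Denominator = 36.72·sin49.7°·cos49.7° = 36.72·0.7627·0.6468 = 18.113 kPa
FS = 18.552 / 18.113 = 1.024

FS = 1.02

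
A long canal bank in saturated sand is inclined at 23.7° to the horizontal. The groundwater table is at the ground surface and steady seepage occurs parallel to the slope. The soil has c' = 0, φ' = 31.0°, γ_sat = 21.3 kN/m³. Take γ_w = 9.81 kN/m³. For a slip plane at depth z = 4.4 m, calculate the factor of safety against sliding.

FS = 0.74

With seepage parallel to the slope and the water table at the surface, the effective normal stress on the slip plane uses the buoyant unit weight γ' = γ_sat − γ_w while the driving shear stress uses γ_sat:
FS = [c' + γ' z cos²β tanφ'] / [γ_sat z sinβ cosβ]
(For c' = 0 this reduces to FS = (γ'/γ_sat)·tanφ'/tanβ.)
γ' = 21.3 − 9.81 = 11.49 kN/m³
Numerator = 0.0 + 11.49·4.4·cos²23.7°·tan31.0° = 0.0 + 11.49·4.4·0.8384·0.6009 = 25.469 kPa
Denominator = 21.3·4.4·sin23.7°·cos23.7° = 21.3·4.4·0.4019·0.9157 = 34.494 kPa
FS = 25.469 / 34.494 = 0.738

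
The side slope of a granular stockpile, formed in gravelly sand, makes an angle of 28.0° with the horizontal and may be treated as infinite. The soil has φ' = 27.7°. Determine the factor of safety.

FS = 0.99

For a dry cohesionless infinite slope the factor of safety is FS = tanφ' / tanβ.
FS = tan27.7° / tan28.0° = 0.5250 / 0.5317 = 0.987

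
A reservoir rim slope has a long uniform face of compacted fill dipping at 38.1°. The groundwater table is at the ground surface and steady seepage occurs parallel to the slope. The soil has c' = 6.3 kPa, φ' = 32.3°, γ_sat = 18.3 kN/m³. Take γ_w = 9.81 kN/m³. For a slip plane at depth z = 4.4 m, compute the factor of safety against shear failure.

FS = 0.54

With seepage parallel to the slope and the water table at the surface, the effective normal stress on the slip plane uses the buoyant unit weight γ' = γ_sat − γ_w while the driving shear stress uses γ_sat:
FS = [c' + γ' z cos²β tanφ'] / [γ_sat z sinβ cosβ]
γ' = 18.3 − 9.81 = 8.49 kN/m³
Numerator = 6.3 + 8.49·4.4·cos²38.1°·tan32.3° = 6.3 + 8.49·4.4·0.6193·0.6322 = 20.924 kPa
Denominator = 18.3·4.4·sin38.1°·cos38.1° = 18.3·4.4·0.6170·0.7869 = 39.098 kPa
FS = 20.924 / 39.098 = 0.535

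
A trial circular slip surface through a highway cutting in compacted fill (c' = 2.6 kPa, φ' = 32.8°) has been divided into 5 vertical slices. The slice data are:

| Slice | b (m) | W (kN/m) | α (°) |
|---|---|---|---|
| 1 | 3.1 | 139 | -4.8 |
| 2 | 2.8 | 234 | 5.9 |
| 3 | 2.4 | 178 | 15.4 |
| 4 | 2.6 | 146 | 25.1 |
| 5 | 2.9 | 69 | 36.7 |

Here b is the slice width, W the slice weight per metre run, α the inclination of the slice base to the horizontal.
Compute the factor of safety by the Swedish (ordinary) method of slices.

Ordinary method of slices: FS = Σ[c'·Δl_i + (W_i cosα_i)·tanφ'] / Σ W_i sinα_i, with Δl_i = b_i / cosα_i.
Slice 1: Δl = 3.1/cos(-4.8°) = 3.111 m; N'_1 = 139·cos(-4.8°) = 138.5; c'Δl = 8.09; W sinα = -11.6
Slice 2: Δl = 2.8/cos5.9° = 2.815 m; N'_2 = 234·cos5.9° = 232.8; c'Δl = 7.32; W sinα = 24.1
Slice 3: Δl = 2.4/cos15.4° = 2.489 m; N'_3 = 178·cos15.4° = 171.6; c'Δl = 6.47; W sinα = 47.3
Slice 4: Δl = 2.6/cos25.1° = 2.871 m; N'_4 = 146·cos25.1° = 132.2; c'Δl = 7.46; W sinα = 61.9
Slice 5: Δl = 2.9/cos36.7° = 3.617 m; N'_5 = 69·cos36.7° = 55.3; c'Δl = 9.40; W sinα = 41.2
Σc'Δl = 38.7 kN/m; ΣN' = 730.4 kN/m; ΣW sinα = 162.9 kN/m
Resisting = 38.7 + 730.4·tan32.8° = 38.7 + 470.7 = 509.5 kN/m
FS = 509.5 / 162.9 = 3.128

FS = 3.13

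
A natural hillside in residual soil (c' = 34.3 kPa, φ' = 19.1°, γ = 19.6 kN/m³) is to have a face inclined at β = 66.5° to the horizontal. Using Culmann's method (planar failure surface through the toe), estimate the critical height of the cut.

Culmann's analysis gives the critical failure plane at α_cr = (β + φ')/2 = (66.5 + 19.1)/2 = 42.8°, and the critical height
H_c = (4c'/γ) · sinβ cosφ' / [1 − cos(β − φ')]
    = (4·34.3/19.6) · sin66.5°·cos19.1° / [1 − cos(47.4°)]
    = 7.000 · 0.9171·0.9449 / [1 − 0.6769]
    = 7.000 · 0.8666 / 0.3231
    = 18.77 m

H_c = 18.77 m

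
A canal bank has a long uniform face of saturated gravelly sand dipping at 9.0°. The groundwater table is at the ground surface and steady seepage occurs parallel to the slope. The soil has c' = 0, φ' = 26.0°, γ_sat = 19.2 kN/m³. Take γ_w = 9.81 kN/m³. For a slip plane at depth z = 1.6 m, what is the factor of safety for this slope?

With seepage parallel to the slope and the water table at the surface, the effective normal stress on the slip plane uses the buoyant unit weight γ' = γ_sat − γ_w while the driving shear stress uses γ_sat:
FS = [c' + γ' z cos²β tanφ'] / [γ_sat z sinβ cosβ]
(For c' = 0 this reduces to FS = (γ'/γ_sat)·tanφ'/tanβ.)
γ' = 19.2 − 9.81 = 9.39 kN/m³
Numerator = 0.0 + 9.39·1.6·cos²9.0°·tan26.0° = 0.0 + 9.39·1.6·0.9755·0.4877 = 7.148 kPa
Denominator = 19.2·1.6·sin9.0°·cos9.0° = 19.2·1.6·0.1564·0.9877 = 4.747 kPa
FS = 7.148 / 4.747 = 1.506

FS = 1.51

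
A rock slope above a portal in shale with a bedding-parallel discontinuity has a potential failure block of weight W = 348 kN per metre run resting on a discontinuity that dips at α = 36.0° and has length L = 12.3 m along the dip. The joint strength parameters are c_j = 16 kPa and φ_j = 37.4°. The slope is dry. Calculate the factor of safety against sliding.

Resolving the block weight along and normal to the plane and applying the Mohr–Coulomb strength on the joint:
N' = W cosα = 348·cos36.0° = 281.5 kN/m
Driving force T = W sinα = 348·sin36.0° = 204.5 kN/m
Resisting force R = c_j·L + N'·tanφ_j = 16·12.3 + 281.5·tan37.4° = 196.8 + 215.3 = 412.1 kN/m
FS = R / T = 412.1 / 204.5 = 2.014

FS = 2.01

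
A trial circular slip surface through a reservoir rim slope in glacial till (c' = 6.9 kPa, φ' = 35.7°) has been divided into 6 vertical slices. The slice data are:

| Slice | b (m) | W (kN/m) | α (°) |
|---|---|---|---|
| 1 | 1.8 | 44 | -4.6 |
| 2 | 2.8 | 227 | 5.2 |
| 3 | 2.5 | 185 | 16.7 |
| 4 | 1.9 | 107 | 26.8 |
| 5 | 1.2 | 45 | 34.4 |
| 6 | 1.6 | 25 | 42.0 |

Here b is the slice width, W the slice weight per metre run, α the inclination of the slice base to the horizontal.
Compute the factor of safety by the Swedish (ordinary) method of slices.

FS = 3.23

Ordinary method of slices: FS = Σ[c'·Δl_i + (W_i cosα_i)·tanφ'] / Σ W_i sinα_i, with Δl_i = b_i / cosα_i.
Slice 1: Δl = 1.8/cos(-4.6°) = 1.806 m; N'_1 = 44·cos(-4.6°) = 43.9; c'Δl = 12.46; W sinα = -3.5
Slice 2: Δl = 2.8/cos5.2° = 2.812 m; N'_2 = 227·cos5.2° = 226.1; c'Δl = 19.40; W sinα = 20.6
Slice 3: Δl = 2.5/cos16.7° = 2.610 m; N'_3 = 185·cos16.7° = 177.2; c'Δl = 18.01; W sinα = 53.2
Slice 4: Δl = 1.9/cos26.8° = 2.129 m; N'_4 = 107·cos26.8° = 95.5; c'Δl = 14.69; W sinα = 48.2
Slice 5: Δl = 1.2/cos34.4° = 1.454 m; N'_5 = 45·cos34.4° = 37.1; c'Δl = 10.03; W sinα = 25.4
Slice 6: Δl = 1.6/cos42.0° = 2.153 m; N'_6 = 25·cos42.0° = 18.6; c'Δl = 14.86; W sinα = 16.7
Σc'Δl = 89.4 kN/m; ΣN' = 598.3 kN/m; ΣW sinα = 160.6 kN/m
Resisting = 89.4 + 598.3·tan35.7° = 89.4 + 429.9 = 519.4 kN/m
FS = 519.4 / 160.6 = 3.234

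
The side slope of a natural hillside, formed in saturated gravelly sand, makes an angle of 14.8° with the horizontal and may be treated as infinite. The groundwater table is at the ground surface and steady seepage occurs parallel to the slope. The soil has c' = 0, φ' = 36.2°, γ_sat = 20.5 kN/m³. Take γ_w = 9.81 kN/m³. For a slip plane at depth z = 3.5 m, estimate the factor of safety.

With seepage parallel to the slope and the water table at the surface, the effective normal stress on the slip plane uses the buoyant unit weight γ' = γ_sat − γ_w while the driving shear stress uses γ_sat:
FS = [c' + γ' z cos²β tanφ'] / [γ_sat z sinβ cosβ]
(For c' = 0 this reduces to FS = (γ'/γ_sat)·tanφ'/tanβ.)
γ' = 20.5 − 9.81 = 10.69 kN/m³
Numerator = 0.0 + 10.69·3.5·cos²14.8°·tan36.2° = 0.0 + 10.69·3.5·0.9347·0.7319 = 25.597 kPa
Denominator = 20.5·3.5·sin14.8°·cos14.8° = 20.5·3.5·0.2554·0.9668 = 17.720 kPa
FS = 25.597 / 17.720 = 1.445

FS = 1.44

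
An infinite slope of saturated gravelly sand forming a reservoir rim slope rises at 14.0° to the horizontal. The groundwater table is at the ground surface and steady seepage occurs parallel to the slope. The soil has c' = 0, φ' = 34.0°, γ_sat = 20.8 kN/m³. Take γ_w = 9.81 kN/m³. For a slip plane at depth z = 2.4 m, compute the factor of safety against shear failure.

FS = 1.43

With seepage parallel to the slope and the water table at the surface, the effective normal stress on the slip plane uses the buoyant unit weight γ' = γ_sat − γ_w while the driving shear stress uses γ_sat:
FS = [c' + γ' z cos²β tanφ'] / [γ_sat z sinβ cosβ]
(For c' = 0 this reduces to FS = (γ'/γ_sat)·tanφ'/tanβ.)
γ' = 20.8 − 9.81 = 10.99 kN/m³
Numerator = 0.0 + 10.99·2.4·cos²14.0°·tan34.0° = 0.0 + 10.99·2.4·0.9415·0.6745 = 16.750 kPa
Denominator = 20.8·2.4·sin14.0°·cos14.0° = 20.8·2.4·0.2419·0.9703 = 11.718 kPa
FS = 16.750 / 11.718 = 1.429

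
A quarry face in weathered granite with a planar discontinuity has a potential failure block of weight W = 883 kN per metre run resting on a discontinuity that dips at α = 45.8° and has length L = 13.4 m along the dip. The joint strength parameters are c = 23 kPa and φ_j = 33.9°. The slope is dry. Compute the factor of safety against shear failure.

Resolving the block weight along and normal to the plane and applying the Mohr–Coulomb strength on the joint:
N' = W cosα = 883·cos45.8° = 615.6 kN/m
Driving force T = W sinα = 883·sin45.8° = 633.0 kN/m
Resisting force R = c·L + N'·tanφ_j = 23·13.4 + 615.6·tan33.9° = 308.2 + 413.7 = 721.9 kN/m
FS = R / T = 721.9 / 633.0 = 1.140

FS = 1.14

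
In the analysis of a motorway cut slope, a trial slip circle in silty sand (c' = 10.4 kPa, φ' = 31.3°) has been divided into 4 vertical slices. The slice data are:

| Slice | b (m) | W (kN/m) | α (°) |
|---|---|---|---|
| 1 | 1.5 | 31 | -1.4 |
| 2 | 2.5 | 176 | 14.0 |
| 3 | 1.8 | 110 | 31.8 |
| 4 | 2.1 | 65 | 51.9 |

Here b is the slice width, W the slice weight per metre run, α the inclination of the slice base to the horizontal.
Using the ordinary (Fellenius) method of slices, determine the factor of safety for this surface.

Ordinary method of slices: FS = Σ[c'·Δl_i + (W_i cosα_i)·tanφ'] / Σ W_i sinα_i, with Δl_i = b_i / cosα_i.
Slice 1: Δl = 1.5/cos(-1.4°) = 1.500 m; N'_1 = 31·cos(-1.4°) = 31.0; c'Δl = 15.60; W sinα = -0.8
Slice 2: Δl = 2.5/cos14.0° = 2.577 m; N'_2 = 176·cos14.0° = 170.8; c'Δl = 26.80; W sinα = 42.6
Slice 3: Δl = 1.8/cos31.8° = 2.118 m; N'_3 = 110·cos31.8° = 93.5; c'Δl = 22.03; W sinα = 58.0
Slice 4: Δl = 2.1/cos51.9° = 3.403 m; N'_4 = 65·cos51.9° = 40.1; c'Δl = 35.40; W sinα = 51.2
Σc'Δl = 99.8 kN/m; ΣN' = 335.4 kN/m; ΣW sinα = 150.9 kN/m
Resisting = 99.8 + 335.4·tan31.3° = 99.8 + 203.9 = 303.7 kN/m
FS = 303.7 / 150.9 = 2.012

FS = 2.01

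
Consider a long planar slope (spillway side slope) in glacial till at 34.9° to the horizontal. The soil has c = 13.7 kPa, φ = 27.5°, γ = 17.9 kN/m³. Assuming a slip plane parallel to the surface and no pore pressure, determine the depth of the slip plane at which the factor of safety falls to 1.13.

Setting FS = 1.13 in FS = [c + γz cos²β tanφ] / [γz sinβ cosβ] and solving for z:
z = c / [γ cosβ (FS·sinβ − cosβ·tanφ)]
  = 13.7 / [17.9·cos34.9°·(1.13·sin34.9° − cos34.9°·tan27.5°)]
  = 13.7 / [17.9·0.8202·(1.13·0.5721 − 0.8202·0.5206)]
  = 13.7 / 3.2236 = 4.250 m

z = 4.25 m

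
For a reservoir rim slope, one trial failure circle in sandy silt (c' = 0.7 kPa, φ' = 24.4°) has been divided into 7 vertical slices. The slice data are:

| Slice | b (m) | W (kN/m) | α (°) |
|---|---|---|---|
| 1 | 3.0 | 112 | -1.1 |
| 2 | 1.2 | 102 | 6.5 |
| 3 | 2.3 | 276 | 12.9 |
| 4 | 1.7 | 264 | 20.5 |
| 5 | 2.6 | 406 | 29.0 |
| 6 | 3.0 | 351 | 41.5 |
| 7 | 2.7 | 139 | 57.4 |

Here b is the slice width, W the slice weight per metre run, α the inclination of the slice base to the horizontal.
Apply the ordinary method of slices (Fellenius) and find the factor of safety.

Ordinary method of slices: FS = Σ[c'·Δl_i + (W_i cosα_i)·tanφ'] / Σ W_i sinα_i, with Δl_i = b_i / cosα_i.
Slice 1: Δl = 3.0/cos(-1.1°) = 3.001 m; N'_1 = 112·cos(-1.1°) = 112.0; c'Δl = 2.10; W sinα = -2.2
Slice 2: Δl = 1.2/cos6.5° = 1.208 m; N'_2 = 102·cos6.5° = 101.3; c'Δl = 0.85; W sinα = 11.5
Slice 3: Δl = 2.3/cos12.9° = 2.360 m; N'_3 = 276·cos12.9° = 269.0; c'Δl = 1.65; W sinα = 61.6
Slice 4: Δl = 1.7/cos20.5° = 1.815 m; N'_4 = 264·cos20.5° = 247.3; c'Δl = 1.27; W sinα = 92.5
Slice 5: Δl = 2.6/cos29.0° = 2.973 m; N'_5 = 406·cos29.0° = 355.1; c'Δl = 2.08; W sinα = 196.8
Slice 6: Δl = 3.0/cos41.5° = 4.006 m; N'_6 = 351·cos41.5° = 262.9; c'Δl = 2.80; W sinα = 232.6
Slice 7: Δl = 2.7/cos57.4° = 5.011 m; N'_7 = 139·cos57.4° = 74.9; c'Δl = 3.51; W sinα = 117.1
Σc'Δl = 14.3 kN/m; ΣN' = 1422.5 kN/m; ΣW sinα = 710.0 kN/m
Resisting = 14.3 + 1422.5·tan24.4° = 14.3 + 645.3 = 659.5 kN/m
FS = 659.5 / 710.0 = 0.929

FS = 0.93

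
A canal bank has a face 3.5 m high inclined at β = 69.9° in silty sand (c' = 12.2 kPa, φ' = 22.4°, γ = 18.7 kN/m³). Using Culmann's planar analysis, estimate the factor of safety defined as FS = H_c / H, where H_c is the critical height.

FS = 2.00

H_c = (4c'/γ) · sinβ cosφ' / [1 − cos(β − φ')]
    = (4·12.2/18.7) · sin69.9°·cos22.4° / [1 − cos47.5°]
    = 2.610 · 0.8682 / 0.3244 = 6.98 m
FS = H_c / H = 6.98 / 3.5 = 1.996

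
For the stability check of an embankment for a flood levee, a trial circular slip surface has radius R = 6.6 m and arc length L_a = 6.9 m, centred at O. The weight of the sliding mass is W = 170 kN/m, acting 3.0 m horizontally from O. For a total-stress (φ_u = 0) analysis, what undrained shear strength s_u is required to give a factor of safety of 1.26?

s_u = 14.1 kPa

FS = s_u·L_a·R / (W·d), so s_u = FS·W·d / (L_a·R).
s_u = 1.26·170·3.0 / (6.90·6.6) = 642.6 / 45.54 = 14.11 kPa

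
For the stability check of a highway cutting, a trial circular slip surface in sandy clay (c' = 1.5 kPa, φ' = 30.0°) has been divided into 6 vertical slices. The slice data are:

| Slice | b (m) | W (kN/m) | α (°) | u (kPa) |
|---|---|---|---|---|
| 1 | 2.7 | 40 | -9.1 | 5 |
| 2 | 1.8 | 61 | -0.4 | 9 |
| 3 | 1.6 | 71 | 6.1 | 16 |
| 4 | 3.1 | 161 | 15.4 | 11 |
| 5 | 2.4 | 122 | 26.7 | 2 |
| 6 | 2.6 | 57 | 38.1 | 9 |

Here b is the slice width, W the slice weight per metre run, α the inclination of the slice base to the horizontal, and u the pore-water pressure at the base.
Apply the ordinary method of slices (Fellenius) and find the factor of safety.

FS = 1.70

Ordinary method of slices: FS = Σ[c'·Δl_i + (W_i cosα_i − u_i·Δl_i)·tanφ'] / Σ W_i sinα_i, with Δl_i = b_i / cosα_i.
Slice 1: Δl = 2.7/cos(-9.1°) = 2.734 m; N'_1 = 40·cos(-9.1°) − 5·2.734 = 25.8; c'Δl = 4.10; W sinα = -6.3
Slice 2: Δl = 1.8/cos(-0.4°) = 1.800 m; N'_2 = 61·cos(-0.4°) − 9·1.800 = 44.8; c'Δl = 2.70; W sinα = -0.4
Slice 3: Δl = 1.6/cos6.1° = 1.609 m; N'_3 = 71·cos6.1° − 16·1.609 = 44.9; c'Δl = 2.41; W sinα = 7.5
Slice 4: Δl = 3.1/cos15.4° = 3.215 m; N'_4 = 161·cos15.4° − 11·3.215 = 119.8; c'Δl = 4.82; W sinα = 42.8
Slice 5: Δl = 2.4/cos26.7° = 2.686 m; N'_5 = 122·cos26.7° − 2·2.686 = 103.6; c'Δl = 4.03; W sinα = 54.8
Slice 6: Δl = 2.6/cos38.1° = 3.304 m; N'_6 = 57·cos38.1° − 9·3.304 = 15.1; c'Δl = 4.96; W sinα = 35.2
Σc'Δl = 23.0 kN/m; ΣN' = 354.1 kN/m; ΣW sinα = 133.5 kN/m
Resisting = 23.0 + 354.1·tan30.0° = 23.0 + 204.4 = 227.4 kN/m
FS = 227.4 / 133.5 = 1.703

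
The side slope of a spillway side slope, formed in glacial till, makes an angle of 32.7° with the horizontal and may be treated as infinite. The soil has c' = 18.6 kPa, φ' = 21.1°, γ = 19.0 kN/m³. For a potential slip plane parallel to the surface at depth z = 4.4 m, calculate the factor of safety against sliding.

FS = 1.09

For an infinite slope with a slip plane parallel to the surface (no pore pressure): FS = [c' + γz cos²β tanφ'] / [γz sinβ cosβ].
γz = 19.0·4.4 = 83.60 kN/m²
Numerator = 18.6 + 83.60·cos²32.7°·tan21.1° = 18.6 + 83.60·0.7081·0.3859 = 41.444 kPa
Denominator = 83.60·sin32.7°·cos32.7° = 83.60·0.5402·0.8415 = 38.006 kPa
FS = 41.444 / 38.006 = 1.090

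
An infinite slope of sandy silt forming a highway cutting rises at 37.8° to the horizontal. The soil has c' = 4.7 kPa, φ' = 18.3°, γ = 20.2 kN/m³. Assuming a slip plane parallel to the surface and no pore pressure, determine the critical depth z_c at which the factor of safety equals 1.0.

Setting FS = 1.00 in FS = [c' + γz cos²β tanφ'] / [γz sinβ cosβ] and solving for z:
z = c' / [γ cosβ (FS·sinβ − cosβ·tanφ')]
  = 4.7 / [20.2·cos37.8°·(1.00·sin37.8° − cos37.8°·tan18.3°)]
  = 4.7 / [20.2·0.7902·(1.00·0.6129 − 0.7902·0.3307)]
  = 4.7 / 5.6117 = 0.838 m

z_c = 0.84 m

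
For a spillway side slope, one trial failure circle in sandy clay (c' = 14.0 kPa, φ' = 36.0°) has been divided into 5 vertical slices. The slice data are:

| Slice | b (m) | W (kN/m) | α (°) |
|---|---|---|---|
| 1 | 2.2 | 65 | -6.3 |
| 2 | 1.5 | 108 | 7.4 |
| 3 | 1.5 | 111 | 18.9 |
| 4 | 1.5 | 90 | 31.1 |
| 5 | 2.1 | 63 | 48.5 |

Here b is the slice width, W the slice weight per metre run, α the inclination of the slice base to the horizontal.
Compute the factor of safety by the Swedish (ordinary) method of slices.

Ordinary method of slices: FS = Σ[c'·Δl_i + (W_i cosα_i)·tanφ'] / Σ W_i sinα_i, with Δl_i = b_i / cosα_i.
Slice 1: Δl = 2.2/cos(-6.3°) = 2.213 m; N'_1 = 65·cos(-6.3°) = 64.6; c'Δl = 30.99; W sinα = -7.1
Slice 2: Δl = 1.5/cos7.4° = 1.513 m; N'_2 = 108·cos7.4° = 107.1; c'Δl = 21.18; W sinα = 13.9
Slice 3: Δl = 1.5/cos18.9° = 1.585 m; N'_3 = 111·cos18.9° = 105.0; c'Δl = 22.20; W sinα = 36.0
Slice 4: Δl = 1.5/cos31.1° = 1.752 m; N'_4 = 90·cos31.1° = 77.1; c'Δl = 24.53; W sinα = 46.5
Slice 5: Δl = 2.1/cos48.5° = 3.169 m; N'_5 = 63·cos48.5° = 41.7; c'Δl = 44.37; W sinα = 47.2
Σc'Δl = 143.3 kN/m; ΣN' = 395.5 kN/m; ΣW sinα = 136.4 kN/m
Resisting = 143.3 + 395.5·tan36.0° = 143.3 + 287.4 = 430.6 kN/m
FS = 430.6 / 136.4 = 3.157

FS = 3.16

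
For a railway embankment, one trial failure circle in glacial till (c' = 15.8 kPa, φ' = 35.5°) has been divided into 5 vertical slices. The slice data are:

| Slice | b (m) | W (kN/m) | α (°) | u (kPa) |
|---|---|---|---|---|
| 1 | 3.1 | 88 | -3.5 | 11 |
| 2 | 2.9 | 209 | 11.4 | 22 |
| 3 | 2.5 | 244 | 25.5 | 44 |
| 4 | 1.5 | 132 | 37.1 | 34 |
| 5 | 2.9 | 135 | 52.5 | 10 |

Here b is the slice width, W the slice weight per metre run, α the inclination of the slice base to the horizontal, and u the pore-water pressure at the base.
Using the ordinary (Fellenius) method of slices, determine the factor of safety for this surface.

FS = 1.55

Ordinary method of slices: FS = Σ[c'·Δl_i + (W_i cosα_i − u_i·Δl_i)·tanφ'] / Σ W_i sinα_i, with Δl_i = b_i / cosα_i.
Slice 1: Δl = 3.1/cos(-3.5°) = 3.106 m; N'_1 = 88·cos(-3.5°) − 11·3.106 = 53.7; c'Δl = 49.07; W sinα = -5.4
Slice 2: Δl = 2.9/cos11.4° = 2.958 m; N'_2 = 209·cos11.4° − 22·2.958 = 139.8; c'Δl = 46.74; W sinα = 41.3
Slice 3: Δl = 2.5/cos25.5° = 2.770 m; N'_3 = 244·cos25.5° − 44·2.770 = 98.4; c'Δl = 43.76; W sinα = 105.0
Slice 4: Δl = 1.5/cos37.1° = 1.881 m; N'_4 = 132·cos37.1° − 34·1.881 = 41.3; c'Δl = 29.71; W sinα = 79.6
Slice 5: Δl = 2.9/cos52.5° = 4.764 m; N'_5 = 135·cos52.5° − 10·4.764 = 34.5; c'Δl = 75.27; W sinα = 107.1
Σc'Δl = 244.6 kN/m; ΣN' = 367.7 kN/m; ΣW sinα = 327.7 kN/m
Resisting = 244.6 + 367.7·tan35.5° = 244.6 + 262.3 = 506.8 kN/m
FS = 506.8 / 327.7 = 1.547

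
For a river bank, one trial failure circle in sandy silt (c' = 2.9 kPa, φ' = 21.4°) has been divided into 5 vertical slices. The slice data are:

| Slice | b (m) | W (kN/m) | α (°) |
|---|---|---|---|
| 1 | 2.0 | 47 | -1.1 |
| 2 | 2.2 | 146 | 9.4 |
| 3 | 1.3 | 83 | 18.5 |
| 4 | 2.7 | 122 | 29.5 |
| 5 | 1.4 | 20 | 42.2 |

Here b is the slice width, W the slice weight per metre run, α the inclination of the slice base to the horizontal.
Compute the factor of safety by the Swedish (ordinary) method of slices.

Ordinary method of slices: FS = Σ[c'·Δl_i + (W_i cosα_i)·tanφ'] / Σ W_i sinα_i, with Δl_i = b_i / cosα_i.
Slice 1: Δl = 2.0/cos(-1.1°) = 2.000 m; N'_1 = 47·cos(-1.1°) = 47.0; c'Δl = 5.80; W sinα = -0.9
Slice 2: Δl = 2.2/cos9.4° = 2.230 m; N'_2 = 146·cos9.4° = 144.0; c'Δl = 6.47; W sinα = 23.8
Slice 3: Δl = 1.3/cos18.5° = 1.371 m; N'_3 = 83·cos18.5° = 78.7; c'Δl = 3.98; W sinα = 26.3
Slice 4: Δl = 2.7/cos29.5° = 3.102 m; N'_4 = 122·cos29.5° = 106.2; c'Δl = 9.00; W sinα = 60.1
Slice 5: Δl = 1.4/cos42.2° = 1.890 m; N'_5 = 20·cos42.2° = 14.8; c'Δl = 5.48; W sinα = 13.4
Σc'Δl = 30.7 kN/m; ΣN' = 390.7 kN/m; ΣW sinα = 122.8 kN/m
Resisting = 30.7 + 390.7·tan21.4° = 30.7 + 153.1 = 183.9 kN/m
FS = 183.9 / 122.8 = 1.497

FS = 1.50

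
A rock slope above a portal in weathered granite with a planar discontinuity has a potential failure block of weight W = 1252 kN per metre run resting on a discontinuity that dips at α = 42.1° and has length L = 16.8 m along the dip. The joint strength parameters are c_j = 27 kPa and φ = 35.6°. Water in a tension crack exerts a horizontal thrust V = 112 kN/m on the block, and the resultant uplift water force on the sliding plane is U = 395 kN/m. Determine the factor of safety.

Resolving the block weight along and normal to the plane and applying the Mohr–Coulomb strength on the joint:
N' = W cosα − U − V sinα = 1252·cos42.1° − 395 − 112·sin42.1° = 458.9 kN/m
Driving force T = W sinα + V cosα = 1252·sin42.1° + 112·cos42.1° = 922.5 kN/m
Resisting force R = c_j·L + N'·tanφ = 27·16.8 + 458.9·tan35.6° = 453.6 + 328.5 = 782.1 kN/m
FS = R / T = 782.1 / 922.5 = 0.848

FS = 0.85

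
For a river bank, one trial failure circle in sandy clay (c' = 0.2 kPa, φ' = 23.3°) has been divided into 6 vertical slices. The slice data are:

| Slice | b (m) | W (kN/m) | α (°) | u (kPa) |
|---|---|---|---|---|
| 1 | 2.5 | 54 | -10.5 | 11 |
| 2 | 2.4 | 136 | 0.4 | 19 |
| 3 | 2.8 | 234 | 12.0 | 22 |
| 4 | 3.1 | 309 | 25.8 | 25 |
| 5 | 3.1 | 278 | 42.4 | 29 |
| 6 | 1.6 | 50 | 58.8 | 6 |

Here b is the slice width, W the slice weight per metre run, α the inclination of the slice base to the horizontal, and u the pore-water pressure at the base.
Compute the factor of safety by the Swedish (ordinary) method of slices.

Ordinary method of slices: FS = Σ[c'·Δl_i + (W_i cosα_i − u_i·Δl_i)·tanφ'] / Σ W_i sinα_i, with Δl_i = b_i / cosα_i.
Slice 1: Δl = 2.5/cos(-10.5°) = 2.543 m; N'_1 = 54·cos(-10.5°) − 11·2.543 = 25.1; c'Δl = 0.51; W sinα = -9.8
Slice 2: Δl = 2.4/cos0.4° = 2.400 m; N'_2 = 136·cos0.4° − 19·2.400 = 90.4; c'Δl = 0.48; W sinα = 0.9
Slice 3: Δl = 2.8/cos12.0° = 2.863 m; N'_3 = 234·cos12.0° − 22·2.863 = 165.9; c'Δl = 0.57; W sinα = 48.7
Slice 4: Δl = 3.1/cos25.8° = 3.443 m; N'_4 = 309·cos25.8° − 25·3.443 = 192.1; c'Δl = 0.69; W sinα = 134.5
Slice 5: Δl = 3.1/cos42.4° = 4.198 m; N'_5 = 278·cos42.4° − 29·4.198 = 83.5; c'Δl = 0.84; W sinα = 187.5
Slice 6: Δl = 1.6/cos58.8° = 3.089 m; N'_6 = 50·cos58.8° − 6·3.089 = 7.4; c'Δl = 0.62; W sinα = 42.8
Σc'Δl = 3.7 kN/m; ΣN' = 564.5 kN/m; ΣW sinα = 404.5 kN/m
Resisting = 3.7 + 564.5·tan23.3° = 3.7 + 243.1 = 246.8 kN/m
FS = 246.8 / 404.5 = 0.610

FS = 0.61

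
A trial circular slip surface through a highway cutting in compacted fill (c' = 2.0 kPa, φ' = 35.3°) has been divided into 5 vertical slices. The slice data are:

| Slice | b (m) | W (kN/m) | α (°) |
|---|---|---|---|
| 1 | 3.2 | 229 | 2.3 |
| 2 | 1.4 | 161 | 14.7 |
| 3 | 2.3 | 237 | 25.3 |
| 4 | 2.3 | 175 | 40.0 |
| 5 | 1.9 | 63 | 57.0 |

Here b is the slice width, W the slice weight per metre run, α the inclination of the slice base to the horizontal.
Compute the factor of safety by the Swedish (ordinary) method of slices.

FS = 1.80

Ordinary method of slices: FS = Σ[c'·Δl_i + (W_i cosα_i)·tanφ'] / Σ W_i sinα_i, with Δl_i = b_i / cosα_i.
Slice 1: Δl = 3.2/cos2.3° = 3.203 m; N'_1 = 229·cos2.3° = 228.8; c'Δl = 6.41; W sinα = 9.2
Slice 2: Δl = 1.4/cos14.7° = 1.447 m; N'_2 = 161·cos14.7° = 155.7; c'Δl = 2.89; W sinα = 40.9
Slice 3: Δl = 2.3/cos25.3° = 2.544 m; N'_3 = 237·cos25.3° = 214.3; c'Δl = 5.09; W sinα = 101.3
Slice 4: Δl = 2.3/cos40.0° = 3.002 m; N'_4 = 175·cos40.0° = 134.1; c'Δl = 6.00; W sinα = 112.5
Slice 5: Δl = 1.9/cos57.0° = 3.489 m; N'_5 = 63·cos57.0° = 34.3; c'Δl = 6.98; W sinα = 52.8
Σc'Δl = 27.4 kN/m; ΣN' = 767.2 kN/m; ΣW sinα = 316.7 kN/m
Resisting = 27.4 + 767.2·tan35.3° = 27.4 + 543.2 = 570.6 kN/m
FS = 570.6 / 316.7 = 1.802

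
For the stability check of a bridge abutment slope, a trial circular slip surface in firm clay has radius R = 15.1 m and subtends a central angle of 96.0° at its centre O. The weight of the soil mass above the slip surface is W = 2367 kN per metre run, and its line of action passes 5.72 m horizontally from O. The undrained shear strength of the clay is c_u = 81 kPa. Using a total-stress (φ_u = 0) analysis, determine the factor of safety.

Taking moments about the centre O, the resisting moment is provided by the undrained shear strength acting along the arc:
Arc length L_a = R·θ = 15.1·(96.0°·π/180) = 15.1·1.6755 = 25.30 m
M_R = c_u·L_a·R = 81·25.30·15.1 = 30944.8 kN·m/m
M_D = W·d = 2367·5.72 = 13539.2 kN·m/m
FS = M_R / M_D = 30944.8 / 13539.2 = 2.286

FS = 2.29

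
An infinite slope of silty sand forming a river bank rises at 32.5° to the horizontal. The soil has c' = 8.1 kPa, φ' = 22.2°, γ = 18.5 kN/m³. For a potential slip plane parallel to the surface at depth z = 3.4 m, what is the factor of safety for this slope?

FS = 0.92

For an infinite slope with a slip plane parallel to the surface (no pore pressure): FS = [c' + γz cos²β tanφ'] / [γz sinβ cosβ].
γz = 18.5·3.4 = 62.90 kN/m²
Numerator = 8.1 + 62.90·cos²32.5°·tan22.2° = 8.1 + 62.90·0.7113·0.4081 = 26.359 kPa
Denominator = 62.90·sin32.5°·cos32.5° = 62.90·0.5373·0.8434 = 28.503 kPa
FS = 26.359 / 28.503 = 0.925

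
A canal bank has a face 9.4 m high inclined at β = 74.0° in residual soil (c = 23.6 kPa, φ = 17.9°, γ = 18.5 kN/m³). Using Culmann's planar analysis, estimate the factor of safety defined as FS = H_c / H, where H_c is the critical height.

H_c = (4c/γ) · sinβ cosφ / [1 − cos(β − φ)]
    = (4·23.6/18.5) · sin74.0°·cos17.9° / [1 − cos56.1°]
    = 5.103 · 0.9147 / 0.4423 = 10.55 m
FS = H_c / H = 10.55 / 9.4 = 1.123

FS = 1.12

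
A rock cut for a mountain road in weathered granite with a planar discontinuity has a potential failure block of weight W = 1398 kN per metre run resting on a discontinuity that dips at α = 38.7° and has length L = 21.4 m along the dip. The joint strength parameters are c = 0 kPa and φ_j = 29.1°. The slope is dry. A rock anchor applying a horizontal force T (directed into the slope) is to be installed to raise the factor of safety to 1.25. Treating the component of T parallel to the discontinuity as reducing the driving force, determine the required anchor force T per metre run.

T = 367 kN/m

Resolving forces along and normal to the sliding plane, with the horizontal anchor force T adding T·sinα to the effective normal force and T·cosα acting up the plane against the driving force:
FS = [cL + (W cosα + T sinα) tanφ_j] / [W sinα − T cosα]
Without the anchor: N' = 1091.0 kN/m, driving T_d = 874.1 kN/m, resisting R = 0·21.4 + 1091.0·tan29.1° = 607.3 kN/m, FS = 0.69.
Setting FS = 1.25 and solving for T:
1.25·(874.1 − T cos38.7°) = 607.3 + T sin38.7°·tan29.1°
T·(sin38.7°·tan29.1° + 1.25·cos38.7°) = 1.25·874.1 − 607.3
T·(0.6252·0.5566 + 1.25·0.7804) = 1092.6 − 607.3 = 485.3
T·1.3235 = 485.3
T = 366.7 kN/m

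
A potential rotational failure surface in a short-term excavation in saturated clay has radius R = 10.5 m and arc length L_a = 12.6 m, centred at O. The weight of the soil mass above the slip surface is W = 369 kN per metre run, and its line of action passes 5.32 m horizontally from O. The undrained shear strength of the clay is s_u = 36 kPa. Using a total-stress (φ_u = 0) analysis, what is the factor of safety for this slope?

Taking moments about the centre O, the resisting moment is provided by the undrained shear strength acting along the arc:
M_R = s_u·L_a·R = 36·12.60·10.5 = 4762.8 kN·m/m
M_D = W·d = 369·5.32 = 1963.1 kN·m/m
FS = M_R / M_D = 4762.8 / 1963.1 = 2.426

FS = 2.43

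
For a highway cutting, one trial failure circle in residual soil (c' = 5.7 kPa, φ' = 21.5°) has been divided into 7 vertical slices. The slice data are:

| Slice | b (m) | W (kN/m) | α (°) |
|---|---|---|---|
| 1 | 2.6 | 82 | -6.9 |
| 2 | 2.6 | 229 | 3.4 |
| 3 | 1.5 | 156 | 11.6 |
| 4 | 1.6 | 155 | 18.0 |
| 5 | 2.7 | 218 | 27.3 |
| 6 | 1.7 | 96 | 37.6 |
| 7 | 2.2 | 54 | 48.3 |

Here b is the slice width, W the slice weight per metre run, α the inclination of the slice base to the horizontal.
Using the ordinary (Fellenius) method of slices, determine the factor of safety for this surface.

Ordinary method of slices: FS = Σ[c'·Δl_i + (W_i cosα_i)·tanφ'] / Σ W_i sinα_i, with Δl_i = b_i / cosα_i.
Slice 1: Δl = 2.6/cos(-6.9°) = 2.619 m; N'_1 = 82·cos(-6.9°) = 81.4; c'Δl = 14.93; W sinα = -9.9
Slice 2: Δl = 2.6/cos3.4° = 2.605 m; N'_2 = 229·cos3.4° = 228.6; c'Δl = 14.85; W sinα = 13.6
Slice 3: Δl = 1.5/cos11.6° = 1.531 m; N'_3 = 156·cos11.6° = 152.8; c'Δl = 8.73; W sinα = 31.4
Slice 4: Δl = 1.6/cos18.0° = 1.682 m; N'_4 = 155·cos18.0° = 147.4; c'Δl = 9.59; W sinα = 47.9
Slice 5: Δl = 2.7/cos27.3° = 3.038 m; N'_5 = 218·cos27.3° = 193.7; c'Δl = 17.32; W sinα = 100.0
Slice 6: Δl = 1.7/cos37.6° = 2.146 m; N'_6 = 96·cos37.6° = 76.1; c'Δl = 12.23; W sinα = 58.6
Slice 7: Δl = 2.2/cos48.3° = 3.307 m; N'_7 = 54·cos48.3° = 35.9; c'Δl = 18.85; W sinα = 40.3
Σc'Δl = 96.5 kN/m; ΣN' = 915.9 kN/m; ΣW sinα = 281.9 kN/m
Resisting = 96.5 + 915.9·tan21.5° = 96.5 + 360.8 = 457.3 kN/m
FS = 457.3 / 281.9 = 1.622

FS = 1.62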